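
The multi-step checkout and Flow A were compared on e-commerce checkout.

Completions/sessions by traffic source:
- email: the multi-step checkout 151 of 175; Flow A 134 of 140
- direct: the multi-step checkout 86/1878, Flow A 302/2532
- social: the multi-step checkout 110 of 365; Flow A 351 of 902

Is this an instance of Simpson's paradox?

No

Email: the multi-step checkout 151/175 = 86.3%, Flow A 134/140 = 95.7% → Flow A
Direct: the multi-step checkout 86/1878 = 4.6%, Flow A 302/2532 = 11.9% → Flow A
Social: the multi-step checkout 110/365 = 30.1%, Flow A 351/902 = 38.9% → Flow A
Overall: the multi-step checkout 347/2418 = 14.4%, Flow A 787/3574 = 22.0% → Flow A
Flow A wins overall and in every traffic group — no reversal.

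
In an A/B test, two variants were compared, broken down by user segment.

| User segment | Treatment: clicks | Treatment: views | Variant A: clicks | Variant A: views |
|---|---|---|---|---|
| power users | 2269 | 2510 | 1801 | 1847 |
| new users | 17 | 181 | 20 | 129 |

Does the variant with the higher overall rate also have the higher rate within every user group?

Power users: Treatment 2269/2510 = 90.4%, Variant A 1801/1847 = 97.5% → Variant A
New users: Treatment 17/181 = 9.4%, Variant A 20/129 = 15.5% → Variant A
Overall: Treatment 2286/2691 = 84.9%, Variant A 1821/1976 = 92.2% → Variant A
Variant A wins overall and in every user group — no reversal.

Yes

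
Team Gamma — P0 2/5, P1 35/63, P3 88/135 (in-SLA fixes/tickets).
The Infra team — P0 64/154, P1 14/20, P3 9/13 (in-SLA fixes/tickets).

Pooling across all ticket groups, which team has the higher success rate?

P0: Team Gamma 2/5 = 40.0%, the Infra team 64/154 = 41.6% → the Infra team
P1: Team Gamma 35/63 = 55.6%, the Infra team 14/20 = 70.0% → the Infra team
P3: Team Gamma 88/135 = 65.2%, the Infra team 9/13 = 69.2% → the Infra team
Overall: Team Gamma 125/203 = 61.6%, the Infra team 87/187 = 46.5% → Team Gamma
(The Infra team wins every ticket group but Team Gamma wins overall — the Infra team's tickets skew toward the low-rate P0 group.)

Team Gamma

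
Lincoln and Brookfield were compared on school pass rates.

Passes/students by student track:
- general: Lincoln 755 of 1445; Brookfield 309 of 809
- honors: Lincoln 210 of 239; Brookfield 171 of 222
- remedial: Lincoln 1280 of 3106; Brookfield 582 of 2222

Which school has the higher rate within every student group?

General: Lincoln 755/1445 = 52.2%, Brookfield 309/809 = 38.2% → Lincoln
Honors: Lincoln 210/239 = 87.9%, Brookfield 171/222 = 77.0% → Lincoln
Remedial: Lincoln 1280/3106 = 41.2%, Brookfield 582/2222 = 26.2% → Lincoln
Lincoln has the higher rate in all 3 groups.

Lincoln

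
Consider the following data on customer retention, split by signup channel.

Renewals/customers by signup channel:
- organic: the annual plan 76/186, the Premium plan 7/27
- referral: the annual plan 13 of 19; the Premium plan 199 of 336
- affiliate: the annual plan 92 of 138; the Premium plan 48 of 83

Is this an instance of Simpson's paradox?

Yes

Organic: the annual plan 76/186 = 40.9%, the Premium plan 7/27 = 25.9% → the annual plan
Referral: the annual plan 13/19 = 68.4%, the Premium plan 199/336 = 59.2% → the annual plan
Affiliate: the annual plan 92/138 = 66.7%, the Premium plan 48/83 = 57.8% → the annual plan
Overall: the annual plan 181/343 = 52.8%, the Premium plan 254/446 = 57.0% → the Premium plan
The annual plan wins each signup group but the Premium plan wins overall — the comparison reverses. The annual plan's customers skew toward organic, which has a lower base rate.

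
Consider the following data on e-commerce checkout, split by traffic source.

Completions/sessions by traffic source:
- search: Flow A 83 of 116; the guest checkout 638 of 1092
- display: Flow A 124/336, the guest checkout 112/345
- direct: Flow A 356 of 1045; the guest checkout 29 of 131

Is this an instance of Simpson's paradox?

Yes

Search: Flow A 83/116 = 71.6%, the guest checkout 638/1092 = 58.4% → Flow A
Display: Flow A 124/336 = 36.9%, the guest checkout 112/345 = 32.5% → Flow A
Direct: Flow A 356/1045 = 34.1%, the guest checkout 29/131 = 22.1% → Flow A
Overall: Flow A 563/1497 = 37.6%, the guest checkout 779/1568 = 49.7% → the guest checkout
Flow A wins each traffic group but the guest checkout wins overall — the comparison reverses. Flow A's sessions skew toward direct, which has a lower base rate.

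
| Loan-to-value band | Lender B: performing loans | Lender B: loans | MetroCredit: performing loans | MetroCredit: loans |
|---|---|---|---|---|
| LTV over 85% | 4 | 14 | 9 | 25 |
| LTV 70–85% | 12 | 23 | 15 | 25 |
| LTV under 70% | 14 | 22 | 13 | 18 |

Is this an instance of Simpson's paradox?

No

LTV over 85%: Lender B 4/14 = 28.6%, MetroCredit 9/25 = 36.0% → MetroCredit
LTV 70–85%: Lender B 12/23 = 52.2%, MetroCredit 15/25 = 60.0% → MetroCredit
LTV under 70%: Lender B 14/22 = 63.6%, MetroCredit 13/18 = 72.2% → MetroCredit
Overall: Lender B 30/59 = 50.8%, MetroCredit 37/68 = 54.4% → MetroCredit
MetroCredit wins overall and in every loan-to-value group — no reversal.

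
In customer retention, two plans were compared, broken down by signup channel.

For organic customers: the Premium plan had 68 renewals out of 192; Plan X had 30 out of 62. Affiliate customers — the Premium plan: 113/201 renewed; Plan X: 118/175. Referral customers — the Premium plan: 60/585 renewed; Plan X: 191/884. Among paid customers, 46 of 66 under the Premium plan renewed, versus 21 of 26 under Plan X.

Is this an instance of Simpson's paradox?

Organic: the Premium plan 68/192 = 35.4%, Plan X 30/62 = 48.4% → Plan X
Affiliate: the Premium plan 113/201 = 56.2%, Plan X 118/175 = 67.4% → Plan X
Referral: the Premium plan 60/585 = 10.3%, Plan X 191/884 = 21.6% → Plan X
Paid: the Premium plan 46/66 = 69.7%, Plan X 21/26 = 80.8% → Plan X
Overall: the Premium plan 287/1044 = 27.5%, Plan X 360/1147 = 31.4% → Plan X
Plan X wins overall and in every signup group — no reversal.

No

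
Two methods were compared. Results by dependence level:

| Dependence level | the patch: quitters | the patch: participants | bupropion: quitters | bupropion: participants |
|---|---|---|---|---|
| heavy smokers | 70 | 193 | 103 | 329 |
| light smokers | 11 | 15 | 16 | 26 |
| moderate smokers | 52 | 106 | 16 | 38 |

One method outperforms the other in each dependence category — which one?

the patch

Heavy smokers: the patch 70/193 = 36.3%, bupropion 103/329 = 31.3% → the patch
Light smokers: the patch 11/15 = 73.3%, bupropion 16/26 = 61.5% → the patch
Moderate smokers: the patch 52/106 = 49.1%, bupropion 16/38 = 42.1% → the patch
The patch has the higher rate in all 3 groups.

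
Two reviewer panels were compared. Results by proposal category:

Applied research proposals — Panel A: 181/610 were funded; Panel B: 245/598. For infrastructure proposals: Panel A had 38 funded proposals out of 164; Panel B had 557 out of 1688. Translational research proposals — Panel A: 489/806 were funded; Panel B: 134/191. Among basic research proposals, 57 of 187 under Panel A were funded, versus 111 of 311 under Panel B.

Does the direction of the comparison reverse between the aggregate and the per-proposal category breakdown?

Applied research: Panel A 181/610 = 29.7%, Panel B 245/598 = 41.0% → Panel B
Infrastructure: Panel A 38/164 = 23.2%, Panel B 557/1688 = 33.0% → Panel B
Translational research: Panel A 489/806 = 60.7%, Panel B 134/191 = 70.2% → Panel B
Basic research: Panel A 57/187 = 30.5%, Panel B 111/311 = 35.7% → Panel B
Overall: Panel A 765/1767 = 43.3%, Panel B 1047/2788 = 37.6% → Panel A
Panel B wins each proposal group but Panel A wins overall — the comparison reverses. Panel B's proposals skew toward infrastructure, which has a lower base rate.

Yes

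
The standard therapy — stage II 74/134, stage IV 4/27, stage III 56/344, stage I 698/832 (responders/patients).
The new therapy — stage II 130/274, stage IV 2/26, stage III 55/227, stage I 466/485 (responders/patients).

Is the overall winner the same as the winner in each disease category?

No

Stage II: the standard therapy 74/134 = 55.2%, the new therapy 130/274 = 47.4% → the standard therapy
Stage IV: the standard therapy 4/27 = 14.8%, the new therapy 2/26 = 7.7% → the standard therapy
Stage III: the standard therapy 56/344 = 16.3%, the new therapy 55/227 = 24.2% → the new therapy
Stage I: the standard therapy 698/832 = 83.9%, the new therapy 466/485 = 96.1% → the new therapy
Overall: the standard therapy 832/1337 = 62.2%, the new therapy 653/1012 = 64.5% → the new therapy
Neither sweeps: the standard therapy wins 2 of 4 groups, the new therapy wins 2. The new therapy wins overall but not every group — no Simpson reversal.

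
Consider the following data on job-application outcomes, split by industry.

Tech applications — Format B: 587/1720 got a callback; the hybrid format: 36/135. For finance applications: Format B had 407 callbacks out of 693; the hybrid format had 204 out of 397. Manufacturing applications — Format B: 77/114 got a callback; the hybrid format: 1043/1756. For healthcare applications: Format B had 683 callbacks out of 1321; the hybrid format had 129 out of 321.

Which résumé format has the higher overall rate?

the hybrid format

Tech: Format B 587/1720 = 34.1%, the hybrid format 36/135 = 26.7% → Format B
Finance: Format B 407/693 = 58.7%, the hybrid format 204/397 = 51.4% → Format B
Manufacturing: Format B 77/114 = 67.5%, the hybrid format 1043/1756 = 59.4% → Format B
Healthcare: Format B 683/1321 = 51.7%, the hybrid format 129/321 = 40.2% → Format B
Overall: Format B 1754/3848 = 45.6%, the hybrid format 1412/2609 = 54.1% → the hybrid format
(Format B wins every industry group but the hybrid format wins overall — Format B's applications skew toward the low-rate tech group.)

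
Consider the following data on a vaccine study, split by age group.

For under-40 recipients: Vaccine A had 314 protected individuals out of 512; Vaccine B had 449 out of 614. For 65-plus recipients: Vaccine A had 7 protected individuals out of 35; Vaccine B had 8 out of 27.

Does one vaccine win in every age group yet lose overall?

No

Under-40: Vaccine A 314/512 = 61.3%, Vaccine B 449/614 = 73.1% → Vaccine B
65-plus: Vaccine A 7/35 = 20.0%, Vaccine B 8/27 = 29.6% → Vaccine B
Overall: Vaccine A 321/547 = 58.7%, Vaccine B 457/641 = 71.3% → Vaccine B
Vaccine B wins overall and in every age group — no reversal.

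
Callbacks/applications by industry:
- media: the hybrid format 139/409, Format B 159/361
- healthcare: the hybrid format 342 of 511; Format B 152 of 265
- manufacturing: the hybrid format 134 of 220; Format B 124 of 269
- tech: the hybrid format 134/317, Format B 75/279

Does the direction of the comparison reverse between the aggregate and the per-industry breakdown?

Media: the hybrid format 139/409 = 34.0%, Format B 159/361 = 44.0% → Format B
Healthcare: the hybrid format 342/511 = 66.9%, Format B 152/265 = 57.4% → the hybrid format
Manufacturing: the hybrid format 134/220 = 60.9%, Format B 124/269 = 46.1% → the hybrid format
Tech: the hybrid format 134/317 = 42.3%, Format B 75/279 = 26.9% → the hybrid format
Overall: the hybrid format 749/1457 = 51.4%, Format B 510/1174 = 43.4% → the hybrid format
Neither sweeps: the hybrid format wins 3 of 4 groups, Format B wins 1. The hybrid format wins overall but not every group — no Simpson reversal.

No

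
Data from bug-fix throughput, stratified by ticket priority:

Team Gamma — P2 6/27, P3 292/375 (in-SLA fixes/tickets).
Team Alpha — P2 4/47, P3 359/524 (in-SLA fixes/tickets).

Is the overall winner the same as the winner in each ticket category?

Yes

P2: Team Gamma 6/27 = 22.2%, Team Alpha 4/47 = 8.5% → Team Gamma
P3: Team Gamma 292/375 = 77.9%, Team Alpha 359/524 = 68.5% → Team Gamma
Overall: Team Gamma 298/402 = 74.1%, Team Alpha 363/571 = 63.6% → Team Gamma
Team Gamma wins overall and in every ticket group — no reversal.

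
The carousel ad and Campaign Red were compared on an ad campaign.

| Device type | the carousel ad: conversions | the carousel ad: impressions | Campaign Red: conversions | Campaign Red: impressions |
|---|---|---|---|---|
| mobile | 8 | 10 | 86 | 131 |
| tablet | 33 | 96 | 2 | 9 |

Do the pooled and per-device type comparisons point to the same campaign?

No

Mobile: the carousel ad 8/10 = 80.0%, Campaign Red 86/131 = 65.6% → the carousel ad
Tablet: the carousel ad 33/96 = 34.4%, Campaign Red 2/9 = 22.2% → the carousel ad
Overall: the carousel ad 41/106 = 38.7%, Campaign Red 88/140 = 62.9% → Campaign Red
The carousel ad wins each device group but Campaign Red wins overall — the comparison reverses. The carousel ad's impressions skew toward tablet, which has a lower base rate.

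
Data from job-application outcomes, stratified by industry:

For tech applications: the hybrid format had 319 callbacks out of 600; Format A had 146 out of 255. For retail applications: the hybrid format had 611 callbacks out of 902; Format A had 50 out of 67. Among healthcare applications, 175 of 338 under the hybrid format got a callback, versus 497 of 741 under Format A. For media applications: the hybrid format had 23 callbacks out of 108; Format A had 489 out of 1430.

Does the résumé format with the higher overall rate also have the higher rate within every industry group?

Tech: the hybrid format 319/600 = 53.2%, Format A 146/255 = 57.3% → Format A
Retail: the hybrid format 611/902 = 67.7%, Format A 50/67 = 74.6% → Format A
Healthcare: the hybrid format 175/338 = 51.8%, Format A 497/741 = 67.1% → Format A
Media: the hybrid format 23/108 = 21.3%, Format A 489/1430 = 34.2% → Format A
Overall: the hybrid format 1128/1948 = 57.9%, Format A 1182/2493 = 47.4% → the hybrid format
Format A wins each industry group but the hybrid format wins overall — the comparison reverses. Format A's applications skew toward media, which has a lower base rate.

No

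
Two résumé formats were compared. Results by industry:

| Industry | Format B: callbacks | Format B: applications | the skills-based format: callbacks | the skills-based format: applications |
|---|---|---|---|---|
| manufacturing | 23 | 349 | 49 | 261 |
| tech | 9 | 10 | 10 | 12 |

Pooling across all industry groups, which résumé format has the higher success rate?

the skills-based format

Manufacturing: Format B 23/349 = 6.6%, the skills-based format 49/261 = 18.8% → the skills-based format
Tech: Format B 9/10 = 90.0%, the skills-based format 10/12 = 83.3% → Format B
Overall: Format B 32/359 = 8.9%, the skills-based format 59/273 = 21.6% → the skills-based format
(Neither sweeps every industry group, but the skills-based format has the higher pooled rate.)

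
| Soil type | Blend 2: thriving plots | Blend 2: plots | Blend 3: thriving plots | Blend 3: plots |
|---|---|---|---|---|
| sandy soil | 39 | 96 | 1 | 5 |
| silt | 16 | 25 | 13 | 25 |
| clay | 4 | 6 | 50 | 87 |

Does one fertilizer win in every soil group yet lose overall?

Sandy soil: Blend 2 39/96 = 40.6%, Blend 3 1/5 = 20.0% → Blend 2
Silt: Blend 2 16/25 = 64.0%, Blend 3 13/25 = 52.0% → Blend 2
Clay: Blend 2 4/6 = 66.7%, Blend 3 50/87 = 57.5% → Blend 2
Overall: Blend 2 59/127 = 46.5%, Blend 3 64/117 = 54.7% → Blend 3
Blend 2 wins each soil group but Blend 3 wins overall — the comparison reverses. Blend 2's plots skew toward sandy soil, which has a lower base rate.

Yes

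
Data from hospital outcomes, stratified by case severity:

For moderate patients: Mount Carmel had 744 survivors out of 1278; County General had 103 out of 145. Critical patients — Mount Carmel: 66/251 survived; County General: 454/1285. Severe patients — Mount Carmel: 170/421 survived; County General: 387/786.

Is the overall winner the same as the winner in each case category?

No

Moderate: Mount Carmel 744/1278 = 58.2%, County General 103/145 = 71.0% → County General
Critical: Mount Carmel 66/251 = 26.3%, County General 454/1285 = 35.3% → County General
Severe: Mount Carmel 170/421 = 40.4%, County General 387/786 = 49.2% → County General
Overall: Mount Carmel 980/1950 = 50.3%, County General 944/2216 = 42.6% → Mount Carmel
County General wins each case group but Mount Carmel wins overall — the comparison reverses. County General's patients skew toward critical, which has a lower base rate.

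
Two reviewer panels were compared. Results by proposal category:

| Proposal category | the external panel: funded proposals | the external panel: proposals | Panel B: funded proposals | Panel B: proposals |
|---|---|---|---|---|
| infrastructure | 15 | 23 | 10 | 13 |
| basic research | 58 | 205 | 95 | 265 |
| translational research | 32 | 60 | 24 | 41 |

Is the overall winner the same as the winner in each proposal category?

Yes

Infrastructure: the external panel 15/23 = 65.2%, Panel B 10/13 = 76.9% → Panel B
Basic research: the external panel 58/205 = 28.3%, Panel B 95/265 = 35.8% → Panel B
Translational research: the external panel 32/60 = 53.3%, Panel B 24/41 = 58.5% → Panel B
Overall: the external panel 105/288 = 36.5%, Panel B 129/319 = 40.4% → Panel B
Panel B wins overall and in every proposal group — no reversal.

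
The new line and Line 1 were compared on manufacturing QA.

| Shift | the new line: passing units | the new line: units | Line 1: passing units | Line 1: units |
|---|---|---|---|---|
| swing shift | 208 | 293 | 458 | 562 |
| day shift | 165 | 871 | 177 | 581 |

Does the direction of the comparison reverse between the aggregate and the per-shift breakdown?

No

Swing shift: the new line 208/293 = 71.0%, Line 1 458/562 = 81.5% → Line 1
Day shift: the new line 165/871 = 18.9%, Line 1 177/581 = 30.5% → Line 1
Overall: the new line 373/1164 = 32.0%, Line 1 635/1143 = 55.6% → Line 1
Line 1 wins overall and in every shift group — no reversal.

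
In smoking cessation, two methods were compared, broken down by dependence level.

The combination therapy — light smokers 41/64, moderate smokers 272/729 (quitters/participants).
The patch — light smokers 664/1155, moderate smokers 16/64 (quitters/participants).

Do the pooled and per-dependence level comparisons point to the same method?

No

Light smokers: the combination therapy 41/64 = 64.1%, the patch 664/1155 = 57.5% → the combination therapy
Moderate smokers: the combination therapy 272/729 = 37.3%, the patch 16/64 = 25.0% → the combination therapy
Overall: the combination therapy 313/793 = 39.5%, the patch 680/1219 = 55.8% → the patch
The combination therapy wins each dependence group but the patch wins overall — the comparison reverses. The combination therapy's participants skew toward moderate smokers, which has a lower base rate.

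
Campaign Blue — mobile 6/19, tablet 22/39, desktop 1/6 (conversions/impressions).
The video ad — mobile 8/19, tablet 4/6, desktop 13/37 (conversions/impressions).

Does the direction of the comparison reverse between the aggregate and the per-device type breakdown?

Yes

Mobile: Campaign Blue 6/19 = 31.6%, the video ad 8/19 = 42.1% → the video ad
Tablet: Campaign Blue 22/39 = 56.4%, the video ad 4/6 = 66.7% → the video ad
Desktop: Campaign Blue 1/6 = 16.7%, the video ad 13/37 = 35.1% → the video ad
Overall: Campaign Blue 29/64 = 45.3%, the video ad 25/62 = 40.3% → Campaign Blue
The video ad wins each device group but Campaign Blue wins overall — the comparison reverses. The video ad's impressions skew toward desktop, which has a lower base rate.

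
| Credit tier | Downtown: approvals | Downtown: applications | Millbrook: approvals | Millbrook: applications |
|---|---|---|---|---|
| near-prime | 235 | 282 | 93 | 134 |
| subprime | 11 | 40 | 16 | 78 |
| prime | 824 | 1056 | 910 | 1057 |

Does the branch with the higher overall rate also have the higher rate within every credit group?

No

Near-prime: Downtown 235/282 = 83.3%, Millbrook 93/134 = 69.4% → Downtown
Subprime: Downtown 11/40 = 27.5%, Millbrook 16/78 = 20.5% → Downtown
Prime: Downtown 824/1056 = 78.0%, Millbrook 910/1057 = 86.1% → Millbrook
Overall: Downtown 1070/1378 = 77.6%, Millbrook 1019/1269 = 80.3% → Millbrook
Neither sweeps: Downtown wins 2 of 3 groups, Millbrook wins 1. Millbrook wins overall but not every group — no Simpson reversal.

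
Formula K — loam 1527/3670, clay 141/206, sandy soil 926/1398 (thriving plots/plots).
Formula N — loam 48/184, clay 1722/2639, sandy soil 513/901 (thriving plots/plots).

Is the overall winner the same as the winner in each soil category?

Loam: Formula K 1527/3670 = 41.6%, Formula N 48/184 = 26.1% → Formula K
Clay: Formula K 141/206 = 68.4%, Formula N 1722/2639 = 65.3% → Formula K
Sandy soil: Formula K 926/1398 = 66.2%, Formula N 513/901 = 56.9% → Formula K
Overall: Formula K 2594/5274 = 49.2%, Formula N 2283/3724 = 61.3% → Formula N
Formula K wins each soil group but Formula N wins overall — the comparison reverses. Formula K's plots skew toward loam, which has a lower base rate.

No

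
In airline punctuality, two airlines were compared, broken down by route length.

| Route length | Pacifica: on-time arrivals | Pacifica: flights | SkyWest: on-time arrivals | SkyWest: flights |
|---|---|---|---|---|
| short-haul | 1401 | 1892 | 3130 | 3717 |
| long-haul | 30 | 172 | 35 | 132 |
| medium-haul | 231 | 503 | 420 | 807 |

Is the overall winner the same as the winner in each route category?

Short-haul: Pacifica 1401/1892 = 74.0%, SkyWest 3130/3717 = 84.2% → SkyWest
Long-haul: Pacifica 30/172 = 17.4%, SkyWest 35/132 = 26.5% → SkyWest
Medium-haul: Pacifica 231/503 = 45.9%, SkyWest 420/807 = 52.0% → SkyWest
Overall: Pacifica 1662/2567 = 64.7%, SkyWest 3585/4656 = 77.0% → SkyWest
SkyWest wins overall and in every route group — no reversal.

Yes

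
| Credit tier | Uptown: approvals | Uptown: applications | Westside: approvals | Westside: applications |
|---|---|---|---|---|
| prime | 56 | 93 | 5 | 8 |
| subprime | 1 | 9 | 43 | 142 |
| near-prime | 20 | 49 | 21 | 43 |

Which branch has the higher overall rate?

Prime: Uptown 56/93 = 60.2%, Westside 5/8 = 62.5% → Westside
Subprime: Uptown 1/9 = 11.1%, Westside 43/142 = 30.3% → Westside
Near-prime: Uptown 20/49 = 40.8%, Westside 21/43 = 48.8% → Westside
Overall: Uptown 77/151 = 51.0%, Westside 69/193 = 35.8% → Uptown
(Westside wins every credit group but Uptown wins overall — Westside's applications skew toward the low-rate subprime group.)

Uptown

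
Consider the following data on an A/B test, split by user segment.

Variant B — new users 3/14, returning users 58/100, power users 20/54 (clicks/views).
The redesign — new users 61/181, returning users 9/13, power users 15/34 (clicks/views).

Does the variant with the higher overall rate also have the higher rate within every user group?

New users: Variant B 3/14 = 21.4%, the redesign 61/181 = 33.7% → the redesign
Returning users: Variant B 58/100 = 58.0%, the redesign 9/13 = 69.2% → the redesign
Power users: Variant B 20/54 = 37.0%, the redesign 15/34 = 44.1% → the redesign
Overall: Variant B 81/168 = 48.2%, the redesign 85/228 = 37.3% → Variant B
The redesign wins each user group but Variant B wins overall — the comparison reverses. The redesign's views skew toward new users, which has a lower base rate.

No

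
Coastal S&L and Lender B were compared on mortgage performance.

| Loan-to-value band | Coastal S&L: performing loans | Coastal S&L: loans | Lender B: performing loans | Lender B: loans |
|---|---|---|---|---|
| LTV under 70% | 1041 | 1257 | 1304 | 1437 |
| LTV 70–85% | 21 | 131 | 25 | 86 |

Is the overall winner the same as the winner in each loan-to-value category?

Yes

LTV under 70%: Coastal S&L 1041/1257 = 82.8%, Lender B 1304/1437 = 90.7% → Lender B
LTV 70–85%: Coastal S&L 21/131 = 16.0%, Lender B 25/86 = 29.1% → Lender B
Overall: Coastal S&L 1062/1388 = 76.5%, Lender B 1329/1523 = 87.3% → Lender B
Lender B wins overall and in every loan-to-value group — no reversal.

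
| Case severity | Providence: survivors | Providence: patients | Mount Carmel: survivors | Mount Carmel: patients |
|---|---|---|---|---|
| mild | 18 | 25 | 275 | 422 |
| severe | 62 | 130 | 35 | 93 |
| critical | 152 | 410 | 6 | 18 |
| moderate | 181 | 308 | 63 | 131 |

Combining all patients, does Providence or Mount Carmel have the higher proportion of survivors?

Mount Carmel

Mild: Providence 18/25 = 72.0%, Mount Carmel 275/422 = 65.2% → Providence
Severe: Providence 62/130 = 47.7%, Mount Carmel 35/93 = 37.6% → Providence
Critical: Providence 152/410 = 37.1%, Mount Carmel 6/18 = 33.3% → Providence
Moderate: Providence 181/308 = 58.8%, Mount Carmel 63/131 = 48.1% → Providence
Overall: Providence 413/873 = 47.3%, Mount Carmel 379/664 = 57.1% → Mount Carmel
(Providence wins every case group but Mount Carmel wins overall — Providence's patients skew toward the low-rate critical group.)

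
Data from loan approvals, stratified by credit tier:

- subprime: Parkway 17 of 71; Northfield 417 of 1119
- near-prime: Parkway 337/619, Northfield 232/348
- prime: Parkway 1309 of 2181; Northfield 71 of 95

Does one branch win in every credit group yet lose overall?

Subprime: Parkway 17/71 = 23.9%, Northfield 417/1119 = 37.3% → Northfield
Near-prime: Parkway 337/619 = 54.4%, Northfield 232/348 = 66.7% → Northfield
Prime: Parkway 1309/2181 = 60.0%, Northfield 71/95 = 74.7% → Northfield
Overall: Parkway 1663/2871 = 57.9%, Northfield 720/1562 = 46.1% → Parkway
Northfield wins each credit group but Parkway wins overall — the comparison reverses. Northfield's applications skew toward subprime, which has a lower base rate.

Yes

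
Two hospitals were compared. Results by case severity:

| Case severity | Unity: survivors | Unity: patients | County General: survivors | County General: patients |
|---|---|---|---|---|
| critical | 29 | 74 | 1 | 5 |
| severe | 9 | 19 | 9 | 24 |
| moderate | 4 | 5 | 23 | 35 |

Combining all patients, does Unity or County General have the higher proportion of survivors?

County General

Critical: Unity 29/74 = 39.2%, County General 1/5 = 20.0% → Unity
Severe: Unity 9/19 = 47.4%, County General 9/24 = 37.5% → Unity
Moderate: Unity 4/5 = 80.0%, County General 23/35 = 65.7% → Unity
Overall: Unity 42/98 = 42.9%, County General 33/64 = 51.6% → County General
(Unity wins every case group but County General wins overall — Unity's patients skew toward the low-rate critical group.)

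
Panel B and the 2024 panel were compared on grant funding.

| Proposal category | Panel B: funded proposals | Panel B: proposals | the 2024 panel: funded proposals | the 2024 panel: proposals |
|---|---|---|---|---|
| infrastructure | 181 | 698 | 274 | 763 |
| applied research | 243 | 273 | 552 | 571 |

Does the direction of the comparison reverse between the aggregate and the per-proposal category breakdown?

No

Infrastructure: Panel B 181/698 = 25.9%, the 2024 panel 274/763 = 35.9% → the 2024 panel
Applied research: Panel B 243/273 = 89.0%, the 2024 panel 552/571 = 96.7% → the 2024 panel
Overall: Panel B 424/971 = 43.7%, the 2024 panel 826/1334 = 61.9% → the 2024 panel
The 2024 panel wins overall and in every proposal group — no reversal.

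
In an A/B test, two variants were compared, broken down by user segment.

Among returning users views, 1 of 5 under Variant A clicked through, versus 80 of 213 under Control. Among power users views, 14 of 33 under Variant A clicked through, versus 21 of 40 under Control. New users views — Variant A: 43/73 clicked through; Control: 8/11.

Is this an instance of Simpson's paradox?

Yes

Returning users: Variant A 1/5 = 20.0%, Control 80/213 = 37.6% → Control
Power users: Variant A 14/33 = 42.4%, Control 21/40 = 52.5% → Control
New users: Variant A 43/73 = 58.9%, Control 8/11 = 72.7% → Control
Overall: Variant A 58/111 = 52.3%, Control 109/264 = 41.3% → Variant A
Control wins each user group but Variant A wins overall — the comparison reverses. Control's views skew toward returning users, which has a lower base rate.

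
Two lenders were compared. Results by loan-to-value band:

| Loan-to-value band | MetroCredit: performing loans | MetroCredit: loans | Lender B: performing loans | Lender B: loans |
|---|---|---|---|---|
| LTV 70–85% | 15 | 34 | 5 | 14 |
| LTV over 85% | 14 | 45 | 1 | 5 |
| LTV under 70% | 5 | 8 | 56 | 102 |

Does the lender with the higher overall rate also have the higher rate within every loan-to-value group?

LTV 70–85%: MetroCredit 15/34 = 44.1%, Lender B 5/14 = 35.7% → MetroCredit
LTV over 85%: MetroCredit 14/45 = 31.1%, Lender B 1/5 = 20.0% → MetroCredit
LTV under 70%: MetroCredit 5/8 = 62.5%, Lender B 56/102 = 54.9% → MetroCredit
Overall: MetroCredit 34/87 = 39.1%, Lender B 62/121 = 51.2% → Lender B
MetroCredit wins each loan-to-value group but Lender B wins overall — the comparison reverses. MetroCredit's loans skew toward LTV over 85%, which has a lower base rate.

No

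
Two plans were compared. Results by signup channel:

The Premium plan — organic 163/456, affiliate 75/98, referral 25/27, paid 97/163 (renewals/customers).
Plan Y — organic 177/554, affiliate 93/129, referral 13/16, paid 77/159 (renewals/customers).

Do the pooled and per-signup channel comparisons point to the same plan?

Yes

Organic: the Premium plan 163/456 = 35.7%, Plan Y 177/554 = 31.9% → the Premium plan
Affiliate: the Premium plan 75/98 = 76.5%, Plan Y 93/129 = 72.1% → the Premium plan
Referral: the Premium plan 25/27 = 92.6%, Plan Y 13/16 = 81.2% → the Premium plan
Paid: the Premium plan 97/163 = 59.5%, Plan Y 77/159 = 48.4% → the Premium plan
Overall: the Premium plan 360/744 = 48.4%, Plan Y 360/858 = 42.0% → the Premium plan
The Premium plan wins overall and in every signup group — no reversal.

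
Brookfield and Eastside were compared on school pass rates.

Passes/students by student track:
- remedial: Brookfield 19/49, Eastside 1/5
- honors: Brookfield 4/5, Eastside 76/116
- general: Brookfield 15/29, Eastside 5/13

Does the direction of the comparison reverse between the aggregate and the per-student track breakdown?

Yes

Remedial: Brookfield 19/49 = 38.8%, Eastside 1/5 = 20.0% → Brookfield
Honors: Brookfield 4/5 = 80.0%, Eastside 76/116 = 65.5% → Brookfield
General: Brookfield 15/29 = 51.7%, Eastside 5/13 = 38.5% → Brookfield
Overall: Brookfield 38/83 = 45.8%, Eastside 82/134 = 61.2% → Eastside
Brookfield wins each student group but Eastside wins overall — the comparison reverses. Brookfield's students skew toward remedial, which has a lower base rate.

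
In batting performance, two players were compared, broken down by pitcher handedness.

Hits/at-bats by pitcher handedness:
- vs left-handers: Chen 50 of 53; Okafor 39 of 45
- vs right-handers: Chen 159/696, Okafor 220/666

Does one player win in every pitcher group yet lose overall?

Vs left-handers: Chen 50/53 = 94.3%, Okafor 39/45 = 86.7% → Chen
Vs right-handers: Chen 159/696 = 22.8%, Okafor 220/666 = 33.0% → Okafor
Overall: Chen 209/749 = 27.9%, Okafor 259/711 = 36.4% → Okafor
Neither sweeps: Chen wins 1 of 2 groups, Okafor wins 1. Okafor wins overall but not every group — no Simpson reversal.

No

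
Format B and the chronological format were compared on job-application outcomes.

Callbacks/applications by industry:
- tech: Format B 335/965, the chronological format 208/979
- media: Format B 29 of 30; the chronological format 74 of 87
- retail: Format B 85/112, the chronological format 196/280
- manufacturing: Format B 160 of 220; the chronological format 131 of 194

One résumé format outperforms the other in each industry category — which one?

Format B

Tech: Format B 335/965 = 34.7%, the chronological format 208/979 = 21.2% → Format B
Media: Format B 29/30 = 96.7%, the chronological format 74/87 = 85.1% → Format B
Retail: Format B 85/112 = 75.9%, the chronological format 196/280 = 70.0% → Format B
Manufacturing: Format B 160/220 = 72.7%, the chronological format 131/194 = 67.5% → Format B
Format B has the higher rate in all 4 groups.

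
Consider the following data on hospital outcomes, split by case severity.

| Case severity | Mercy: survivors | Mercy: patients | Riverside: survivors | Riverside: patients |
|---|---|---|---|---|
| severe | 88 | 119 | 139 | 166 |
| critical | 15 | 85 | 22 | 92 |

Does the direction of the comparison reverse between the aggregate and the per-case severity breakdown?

Severe: Mercy 88/119 = 73.9%, Riverside 139/166 = 83.7% → Riverside
Critical: Mercy 15/85 = 17.6%, Riverside 22/92 = 23.9% → Riverside
Overall: Mercy 103/204 = 50.5%, Riverside 161/258 = 62.4% → Riverside
Riverside wins overall and in every case group — no reversal.

No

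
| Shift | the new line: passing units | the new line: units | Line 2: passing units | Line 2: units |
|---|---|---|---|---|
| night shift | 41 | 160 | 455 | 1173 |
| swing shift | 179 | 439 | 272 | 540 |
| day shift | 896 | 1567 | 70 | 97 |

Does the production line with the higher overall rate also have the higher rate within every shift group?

Night shift: the new line 41/160 = 25.6%, Line 2 455/1173 = 38.8% → Line 2
Swing shift: the new line 179/439 = 40.8%, Line 2 272/540 = 50.4% → Line 2
Day shift: the new line 896/1567 = 57.2%, Line 2 70/97 = 72.2% → Line 2
Overall: the new line 1116/2166 = 51.5%, Line 2 797/1810 = 44.0% → the new line
Line 2 wins each shift group but the new line wins overall — the comparison reverses. Line 2's units skew toward night shift, which has a lower base rate.

No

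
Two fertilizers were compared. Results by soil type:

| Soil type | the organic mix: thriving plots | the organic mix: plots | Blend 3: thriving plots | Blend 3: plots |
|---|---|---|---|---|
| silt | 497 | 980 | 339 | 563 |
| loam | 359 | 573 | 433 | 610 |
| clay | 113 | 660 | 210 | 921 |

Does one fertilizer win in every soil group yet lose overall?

No

Silt: the organic mix 497/980 = 50.7%, Blend 3 339/563 = 60.2% → Blend 3
Loam: the organic mix 359/573 = 62.7%, Blend 3 433/610 = 71.0% → Blend 3
Clay: the organic mix 113/660 = 17.1%, Blend 3 210/921 = 22.8% → Blend 3
Overall: the organic mix 969/2213 = 43.8%, Blend 3 982/2094 = 46.9% → Blend 3
Blend 3 wins overall and in every soil group — no reversal.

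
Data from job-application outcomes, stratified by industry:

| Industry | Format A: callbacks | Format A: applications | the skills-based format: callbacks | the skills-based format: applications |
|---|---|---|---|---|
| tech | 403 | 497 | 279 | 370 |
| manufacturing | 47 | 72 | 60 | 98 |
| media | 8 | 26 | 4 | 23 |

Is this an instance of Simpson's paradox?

Tech: Format A 403/497 = 81.1%, the skills-based format 279/370 = 75.4% → Format A
Manufacturing: Format A 47/72 = 65.3%, the skills-based format 60/98 = 61.2% → Format A
Media: Format A 8/26 = 30.8%, the skills-based format 4/23 = 17.4% → Format A
Overall: Format A 458/595 = 77.0%, the skills-based format 343/491 = 69.9% → Format A
Format A wins overall and in every industry group — no reversal.

No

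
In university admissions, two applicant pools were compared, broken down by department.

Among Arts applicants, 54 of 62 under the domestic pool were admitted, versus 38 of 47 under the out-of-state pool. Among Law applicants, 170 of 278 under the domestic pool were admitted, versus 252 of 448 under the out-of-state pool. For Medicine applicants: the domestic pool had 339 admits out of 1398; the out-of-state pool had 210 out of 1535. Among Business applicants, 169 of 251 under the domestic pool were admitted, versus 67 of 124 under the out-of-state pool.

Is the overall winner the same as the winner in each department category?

Yes

Arts: the domestic pool 54/62 = 87.1%, the out-of-state pool 38/47 = 80.9% → the domestic pool
Law: the domestic pool 170/278 = 61.2%, the out-of-state pool 252/448 = 56.2% → the domestic pool
Medicine: the domestic pool 339/1398 = 24.2%, the out-of-state pool 210/1535 = 13.7% → the domestic pool
Business: the domestic pool 169/251 = 67.3%, the out-of-state pool 67/124 = 54.0% → the domestic pool
Overall: the domestic pool 732/1989 = 36.8%, the out-of-state pool 567/2154 = 26.3% → the domestic pool
The domestic pool wins overall and in every department group — no reversal.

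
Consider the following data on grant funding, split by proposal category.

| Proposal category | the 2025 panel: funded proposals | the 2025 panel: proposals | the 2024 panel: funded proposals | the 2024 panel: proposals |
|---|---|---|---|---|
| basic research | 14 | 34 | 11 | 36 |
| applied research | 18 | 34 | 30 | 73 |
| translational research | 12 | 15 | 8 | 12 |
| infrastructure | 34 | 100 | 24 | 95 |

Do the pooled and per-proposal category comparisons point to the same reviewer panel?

Basic research: the 2025 panel 14/34 = 41.2%, the 2024 panel 11/36 = 30.6% → the 2025 panel
Applied research: the 2025 panel 18/34 = 52.9%, the 2024 panel 30/73 = 41.1% → the 2025 panel
Translational research: the 2025 panel 12/15 = 80.0%, the 2024 panel 8/12 = 66.7% → the 2025 panel
Infrastructure: the 2025 panel 34/100 = 34.0%, the 2024 panel 24/95 = 25.3% → the 2025 panel
Overall: the 2025 panel 78/183 = 42.6%, the 2024 panel 73/216 = 33.8% → the 2025 panel
The 2025 panel wins overall and in every proposal group — no reversal.

Yes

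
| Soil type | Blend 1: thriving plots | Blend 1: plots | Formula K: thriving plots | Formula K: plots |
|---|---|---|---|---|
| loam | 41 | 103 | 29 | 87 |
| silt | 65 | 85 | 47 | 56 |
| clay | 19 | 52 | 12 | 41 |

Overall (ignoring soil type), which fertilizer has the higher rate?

Blend 1

Loam: Blend 1 41/103 = 39.8%, Formula K 29/87 = 33.3% → Blend 1
Silt: Blend 1 65/85 = 76.5%, Formula K 47/56 = 83.9% → Formula K
Clay: Blend 1 19/52 = 36.5%, Formula K 12/41 = 29.3% → Blend 1
Overall: Blend 1 125/240 = 52.1%, Formula K 88/184 = 47.8% → Blend 1
(Neither sweeps every soil group, but Blend 1 has the higher pooled rate.)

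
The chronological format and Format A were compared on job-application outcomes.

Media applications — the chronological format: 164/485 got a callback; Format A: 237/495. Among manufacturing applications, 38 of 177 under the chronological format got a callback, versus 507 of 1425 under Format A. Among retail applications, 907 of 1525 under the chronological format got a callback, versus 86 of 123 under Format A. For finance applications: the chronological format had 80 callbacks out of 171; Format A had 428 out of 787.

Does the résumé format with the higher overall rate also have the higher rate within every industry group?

No

Media: the chronological format 164/485 = 33.8%, Format A 237/495 = 47.9% → Format A
Manufacturing: the chronological format 38/177 = 21.5%, Format A 507/1425 = 35.6% → Format A
Retail: the chronological format 907/1525 = 59.5%, Format A 86/123 = 69.9% → Format A
Finance: the chronological format 80/171 = 46.8%, Format A 428/787 = 54.4% → Format A
Overall: the chronological format 1189/2358 = 50.4%, Format A 1258/2830 = 44.5% → the chronological format
Format A wins each industry group but the chronological format wins overall — the comparison reverses. Format A's applications skew toward manufacturing, which has a lower base rate.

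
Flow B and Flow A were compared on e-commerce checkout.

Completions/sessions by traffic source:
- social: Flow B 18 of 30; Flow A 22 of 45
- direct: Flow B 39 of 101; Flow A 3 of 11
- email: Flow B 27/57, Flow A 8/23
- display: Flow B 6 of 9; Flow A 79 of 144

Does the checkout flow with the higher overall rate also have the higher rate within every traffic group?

Social: Flow B 18/30 = 60.0%, Flow A 22/45 = 48.9% → Flow B
Direct: Flow B 39/101 = 38.6%, Flow A 3/11 = 27.3% → Flow B
Email: Flow B 27/57 = 47.4%, Flow A 8/23 = 34.8% → Flow B
Display: Flow B 6/9 = 66.7%, Flow A 79/144 = 54.9% → Flow B
Overall: Flow B 90/197 = 45.7%, Flow A 112/223 = 50.2% → Flow A
Flow B wins each traffic group but Flow A wins overall — the comparison reverses. Flow B's sessions skew toward direct, which has a lower base rate.

No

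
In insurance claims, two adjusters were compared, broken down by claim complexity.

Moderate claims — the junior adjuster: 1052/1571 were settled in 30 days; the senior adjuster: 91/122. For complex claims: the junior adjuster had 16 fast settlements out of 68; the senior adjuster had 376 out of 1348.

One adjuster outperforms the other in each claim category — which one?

the senior adjuster

Moderate: the junior adjuster 1052/1571 = 67.0%, the senior adjuster 91/122 = 74.6% → the senior adjuster
Complex: the junior adjuster 16/68 = 23.5%, the senior adjuster 376/1348 = 27.9% → the senior adjuster
The senior adjuster has the higher rate in both groups.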